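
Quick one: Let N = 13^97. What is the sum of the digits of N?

13^97 = 1128509381413733515480688613898436566335354787380492102782061492674628447809729431114376724142003723346459533
Sum of its 109 digits: 472.

472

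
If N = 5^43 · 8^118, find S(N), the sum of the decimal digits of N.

428

5^43 · 8^118 = 41718496795330275046777767698624064738334072702278374413028156402777729019153135742635978260480000000000000000000000000000000000000000000
Sum of its 137 digits: 428.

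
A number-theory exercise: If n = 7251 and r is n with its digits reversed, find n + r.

Reverse of 7251 is 1527.
7251 + 1527 = 8778

8778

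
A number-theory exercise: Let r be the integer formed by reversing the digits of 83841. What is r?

14838

Reversing 83841 gives 14838.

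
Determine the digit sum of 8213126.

23

8+2+1+3+1+2+6 = 23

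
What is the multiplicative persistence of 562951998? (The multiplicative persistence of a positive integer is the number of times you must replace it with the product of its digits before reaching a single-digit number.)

2

562951998 → 1749600 → 0 (2 steps)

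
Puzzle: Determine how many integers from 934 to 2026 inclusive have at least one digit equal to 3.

286

The integers in [934, 2026] that have at least one digit equal to 3: 934, 935, 936, 937, 938, 939, …, 2013, 2023.
286 qualify.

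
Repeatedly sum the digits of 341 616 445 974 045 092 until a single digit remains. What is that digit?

3+4+1+6+1+6+4+4+5+9+7+4+0+4+5+0+9+2 = 74
7+4 = 11
1+1 = 2
(Equivalently, 341 616 445 974 045 092 mod 9 = 2.)

2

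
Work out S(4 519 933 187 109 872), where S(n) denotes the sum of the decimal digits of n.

4+5+1+9+9+3+3+1+8+7+1+0+9+8+7+2 = 77

77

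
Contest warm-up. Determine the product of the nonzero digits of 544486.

5×4×4×4×8×6 = 15360

15360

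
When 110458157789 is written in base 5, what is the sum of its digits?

33

110458157789 in base 5 is 3302204242022124.
Digit sum: 3+3+0+2+2+0+4+2+4+2+0+2+2+1+2+4 = 33.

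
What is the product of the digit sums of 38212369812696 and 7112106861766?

S(38212369812696) = 3+8+2+1+2+3+6+9+8+1+2+6+9+6 = 66.
S(7112106861766) = 7+1+1+2+1+0+6+8+6+1+7+6+6 = 52.
66 · 52 = 3432.

3432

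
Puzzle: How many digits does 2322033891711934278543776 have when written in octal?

2322033891711934278543776 in base 8 is 753553326415622656762424640, which has 27 digits.

27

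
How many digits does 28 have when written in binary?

5

28 in base 2 is 11100, which has 5 digits.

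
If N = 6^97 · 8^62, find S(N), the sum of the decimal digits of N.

6^97 · 8^62 = 296654185860296050466269567257304589770269011580963880806060139875155143430624523939113272360580238825729327168316416090340174331904
Sum of its 132 digits: 558.

558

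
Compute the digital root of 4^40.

4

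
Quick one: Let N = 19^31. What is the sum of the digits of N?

19^31 = 4378865740046709085864680868712732574619
Sum of its 40 digits: 199.

199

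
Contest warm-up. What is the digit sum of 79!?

79! = 894618213078297528685144171539831652069808216779571907213868063227837990693501860533361810841010176000000000000000000
Sum of its 117 digits: 441.

441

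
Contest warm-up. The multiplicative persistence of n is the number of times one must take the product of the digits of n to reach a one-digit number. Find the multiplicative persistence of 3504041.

1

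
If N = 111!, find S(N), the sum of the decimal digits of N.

111! = 1762952551090244663872161047107075788761409536026565516041574063347346955087248316436555574598462315773196047662837978913145847497199871623320096254145331200000000000000000000000000
Sum of its 181 digits: 693.

693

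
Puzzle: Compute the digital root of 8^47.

8

The digital root of n equals n mod 9 (or 9 when 9 | n), so we need 8^47 mod 9.
8^47 ≡ 8 (mod 9), so the digital root is 8.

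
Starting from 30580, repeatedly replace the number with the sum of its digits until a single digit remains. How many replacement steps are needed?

2

30580 → 16 → 7 (2 steps)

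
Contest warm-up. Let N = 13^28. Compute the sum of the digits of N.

121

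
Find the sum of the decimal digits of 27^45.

288

27^45 = 25785133671514281396116148947909178321838248752307264505595053707
Sum of its 65 digits: 288.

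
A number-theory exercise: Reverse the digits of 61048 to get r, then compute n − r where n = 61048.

Reverse of 61048 is 84016.
61048 − 84016 = -22968

-22968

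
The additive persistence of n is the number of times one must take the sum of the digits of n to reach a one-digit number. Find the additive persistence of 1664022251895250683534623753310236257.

1664022251895250683534623753310236257 → 142 → 7 (2 steps)

2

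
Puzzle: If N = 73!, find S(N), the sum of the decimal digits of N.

73! = 4470115461512684340891257138125051110076800700282905015819080092370422104067183317016903680000000000000000
Sum of its 106 digits: 315.

315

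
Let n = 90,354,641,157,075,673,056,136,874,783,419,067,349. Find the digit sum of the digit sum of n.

First digit sum: 174.
1+7+4 = 12.

12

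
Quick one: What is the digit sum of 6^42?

153

6^42 = 481229803398374426442198455156736
Sum of its 33 digits: 153.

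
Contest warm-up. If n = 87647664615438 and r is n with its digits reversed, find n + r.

Reverse of 87647664615438 is 83451646674678.
87647664615438 + 83451646674678 = 171099311290116

171099311290116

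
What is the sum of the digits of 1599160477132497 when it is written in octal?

55

1599160477132497 in base 8 is 55346662013323321.
Digit sum: 5+5+3+4+6+6+6+2+0+1+3+3+2+3+3+2+1 = 55.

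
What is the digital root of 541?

5+4+1 = 10
1+0 = 1
(Equivalently, 541 mod 9 = 1.)

1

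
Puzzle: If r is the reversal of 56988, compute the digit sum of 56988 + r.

27

Reversal of 56988 is 88965; 56988 + 88965 = 145953.
Digit sum of 145953: 1+4+5+9+5+3 = 27.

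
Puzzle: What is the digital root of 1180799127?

1+1+8+0+7+9+9+1+2+7 = 45
4+5 = 9

9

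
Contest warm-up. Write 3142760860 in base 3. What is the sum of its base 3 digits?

3142760860 in base 3 is 22010000122210102101.
Digit sum: 2+2+0+1+0+0+0+0+1+2+2+2+1+0+1+0+2+1+0+1 = 18.

18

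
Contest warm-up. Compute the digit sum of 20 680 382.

29

2+0+6+8+0+3+8+2 = 29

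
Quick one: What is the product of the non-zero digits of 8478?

8×4×7×8 = 1792

1792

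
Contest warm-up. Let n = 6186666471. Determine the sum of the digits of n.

6+1+8+6+6+6+6+4+7+1 = 51

51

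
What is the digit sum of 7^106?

7^106 = 380532926880843152923706465386871407580539099147930273794471851842901108534824949331057649
Sum of its 90 digits: 412.

412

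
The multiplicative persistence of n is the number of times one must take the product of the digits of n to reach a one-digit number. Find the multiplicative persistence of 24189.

3

24189 → 576 → 210 → 0 (3 steps)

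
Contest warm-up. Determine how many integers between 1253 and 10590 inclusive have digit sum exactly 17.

The integers in [1253, 10590] that have digit sum exactly 17: 1259, 1268, 1277, 1286, 1295, 1349, …, 10574, 10583.
622 qualify.

622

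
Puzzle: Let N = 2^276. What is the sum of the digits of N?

361

2^276 = 121416805764108066932466369176469931665150427440758720078238275608681517825325531136
Sum of its 84 digits: 361.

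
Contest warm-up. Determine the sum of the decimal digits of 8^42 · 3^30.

252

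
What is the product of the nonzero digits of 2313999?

2×3×1×3×9×9×9 = 13122

13122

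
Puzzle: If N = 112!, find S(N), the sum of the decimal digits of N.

112! = 197450685722107402353682037275992488341277868034975337796656295094902858969771811440894224355027779366597957338237853638272334919686385621811850780464277094400000000000000000000000000
Sum of its 183 digits: 765.

765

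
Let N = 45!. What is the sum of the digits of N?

45! = 119622220865480194561963161495657715064383733760000000000
Sum of its 57 digits: 207.

207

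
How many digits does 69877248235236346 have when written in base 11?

17

69877248235236346 in base 11 is 158010546117617A3, which has 17 digits.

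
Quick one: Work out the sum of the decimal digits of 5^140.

5^140 = 71746481373430634031294954664443705921549411424077607513961896135157303433516062796115875244140625
Sum of its 98 digits: 403.

403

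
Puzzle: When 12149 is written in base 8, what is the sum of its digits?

12149 in base 8 is 27565.
Digit sum: 2+7+5+6+5 = 25.

25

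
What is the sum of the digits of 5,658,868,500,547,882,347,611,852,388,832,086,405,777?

5+6+5+8+8+6+8+5+0+0+5+4+7+8+8+2+3+4+7+6+1+1+8+5+2+3+8+8+8+3+2+0+8+6+4+0+5+7+7+7 = 198

198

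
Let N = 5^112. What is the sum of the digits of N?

5^112 = 1925929944387235853055977942584927318538101648215388195239938795566558837890625
Sum of its 79 digits: 409.

409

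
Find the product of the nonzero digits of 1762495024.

120960

1×7×6×2×4×9×5×2×4 = 120960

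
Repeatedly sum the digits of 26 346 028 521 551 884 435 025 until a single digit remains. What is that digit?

8

2+6+3+4+6+0+2+8+5+2+1+5+5+1+8+8+4+4+3+5+0+2+5 = 89
8+9 = 17
1+7 = 8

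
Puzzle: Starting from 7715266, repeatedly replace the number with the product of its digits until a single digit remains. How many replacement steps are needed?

7715266 → 17640 → 0 (2 steps)

2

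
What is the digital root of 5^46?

4

The digital root of n equals n mod 9 (or 9 when 9 | n), so we need 5^46 mod 9.
5^46 ≡ 4 (mod 9), so the digital root is 4.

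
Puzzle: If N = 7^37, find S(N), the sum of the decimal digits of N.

115

7^37 = 18562115921017574302453163671207
Sum of its 32 digits: 115.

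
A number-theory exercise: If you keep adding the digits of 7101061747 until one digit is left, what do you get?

7+1+0+1+0+6+1+7+4+7 = 34
3+4 = 7
(Equivalently, 7101061747 mod 9 = 7.)

7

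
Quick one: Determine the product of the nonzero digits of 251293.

540

2×5×1×2×9×3 = 540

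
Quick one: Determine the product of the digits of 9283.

9×2×8×3 = 432

432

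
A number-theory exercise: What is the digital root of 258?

6

2+5+8 = 15
1+5 = 6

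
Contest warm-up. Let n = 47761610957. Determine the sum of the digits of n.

53

4+7+7+6+1+6+1+0+9+5+7 = 53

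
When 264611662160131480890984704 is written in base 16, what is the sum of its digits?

264611662160131480890984704 in base 16 is DAE1B2F2EE6F9F00554900.
Digit sum: 13+10+14+1+11+2+15+2+14+14+6+15+9+15+0+0+5+5+4+9+0+0 = 164.

164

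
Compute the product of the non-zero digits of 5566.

5×5×6×6 = 900

900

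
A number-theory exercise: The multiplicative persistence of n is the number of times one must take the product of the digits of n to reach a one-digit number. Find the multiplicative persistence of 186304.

1

186304 → 0 (1 step)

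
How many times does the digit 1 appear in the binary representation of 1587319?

11

1587319 in base 2 is 110000011100001110111.
The digit 1 appears 11 times.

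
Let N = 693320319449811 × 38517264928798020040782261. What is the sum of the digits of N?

180

693320319449811 × 38517264928798020040782261 = 26704802424767244996131116398625568602671
Sum of its 41 digits: 180.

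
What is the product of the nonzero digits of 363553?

4050

3×6×3×5×5×3 = 4050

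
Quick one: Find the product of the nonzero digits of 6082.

6×8×2 = 96

96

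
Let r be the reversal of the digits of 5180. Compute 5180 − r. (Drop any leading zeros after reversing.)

4365

Reverse of 5180 is 815.
5180 − 815 = 4365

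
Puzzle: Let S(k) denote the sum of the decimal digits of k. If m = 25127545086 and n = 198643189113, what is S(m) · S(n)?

2430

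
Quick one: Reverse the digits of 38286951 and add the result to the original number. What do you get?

54255234

Reverse of 38286951 is 15968283.
38286951 + 15968283 = 54255234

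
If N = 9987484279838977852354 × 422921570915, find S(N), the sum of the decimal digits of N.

146

9987484279838977852354 × 422921570915 = 4223922541118367976565446610683910
Sum of its 34 digits: 146.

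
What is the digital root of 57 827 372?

5+7+8+2+7+3+7+2 = 41
4+1 = 5
(Equivalently, 57 827 372 mod 9 = 5.)

5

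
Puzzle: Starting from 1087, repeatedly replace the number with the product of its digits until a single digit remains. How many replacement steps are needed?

1

1087 → 0 (1 step)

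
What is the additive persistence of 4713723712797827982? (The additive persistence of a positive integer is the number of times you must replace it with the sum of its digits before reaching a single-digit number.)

3

4713723712797827982 → 96 → 15 → 6 (3 steps)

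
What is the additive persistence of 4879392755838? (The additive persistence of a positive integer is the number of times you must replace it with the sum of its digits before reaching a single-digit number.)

3

4879392755838 → 78 → 15 → 6 (3 steps)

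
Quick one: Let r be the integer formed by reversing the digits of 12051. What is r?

15021

Reversing 12051 gives 15021.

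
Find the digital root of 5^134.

The digital root of n equals n mod 9 (or 9 when 9 | n), so we need 5^134 mod 9.
5^134 ≡ 7 (mod 9), so the digital root is 7.

7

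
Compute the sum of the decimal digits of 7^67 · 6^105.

7^67 · 6^105 = 2125445489396433218655966296916641900940276842805681796087478109477424171396728404983899948844208511803430803763180095334774143384832442368
Sum of its 139 digits: 648.

648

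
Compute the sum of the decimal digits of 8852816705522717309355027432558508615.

8+8+5+2+8+1+6+7+0+5+5+2+2+7+1+7+3+0+9+3+5+5+0+2+7+4+3+2+5+5+8+5+0+8+6+1+5 = 160

160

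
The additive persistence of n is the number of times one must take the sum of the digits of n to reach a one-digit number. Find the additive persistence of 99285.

2

99285 → 33 → 6 (2 steps)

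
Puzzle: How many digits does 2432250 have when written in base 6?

2432250 in base 6 is 124044230, which has 9 digits.

9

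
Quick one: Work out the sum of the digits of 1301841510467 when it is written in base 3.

1301841510467 in base 3 is 11121110021120110212200112.
Digit sum: 1+1+1+2+1+1+1+0+0+2+1+1+2+0+1+1+0+2+1+2+2+0+0+1+1+2 = 27.

27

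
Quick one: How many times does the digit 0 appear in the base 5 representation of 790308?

2

790308 in base 5 is 200242213.
The digit 0 appears 2 times.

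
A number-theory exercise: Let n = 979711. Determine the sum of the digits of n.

34

9+7+9+7+1+1 = 34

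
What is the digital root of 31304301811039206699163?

3+1+3+0+4+3+0+1+8+1+1+0+3+9+2+0+6+6+9+9+1+6+3 = 79
7+9 = 16
1+6 = 7
(Equivalently, 31304301811039206699163 mod 9 = 7.)

7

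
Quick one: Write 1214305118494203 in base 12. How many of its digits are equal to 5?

1214305118494203 in base 12 is B423857330AB63.
The digit 5 appears 1 time.

1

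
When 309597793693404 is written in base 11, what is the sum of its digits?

309597793693404 in base 11 is 8A713761384367.
Digit sum: 8+10+7+1+3+7+6+1+3+8+4+3+6+7 = 74.

74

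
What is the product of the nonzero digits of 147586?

6720

1×4×7×5×8×6 = 6720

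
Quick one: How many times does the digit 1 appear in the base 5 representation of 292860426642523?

6

292860426642523 in base 5 is 301341211123210030043.
The digit 1 appears 6 times.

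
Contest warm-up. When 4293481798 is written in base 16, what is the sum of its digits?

73

4293481798 in base 16 is FFE95546.
Digit sum: 15+15+14+9+5+5+4+6 = 73.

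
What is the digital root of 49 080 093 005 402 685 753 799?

4

4+9+0+8+0+0+9+3+0+0+5+4+0+2+6+8+5+7+5+3+7+9+9 = 103
1+0+3 = 4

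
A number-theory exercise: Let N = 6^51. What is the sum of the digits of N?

6^51 = 4849687664788584363858837602739217760256
Sum of its 40 digits: 216.

216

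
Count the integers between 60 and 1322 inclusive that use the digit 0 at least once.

325

The integers in [60, 1322] that use the digit 0 at least once: 60, 70, 80, 90, 100, 101, …, 1310, 1320.
325 qualify.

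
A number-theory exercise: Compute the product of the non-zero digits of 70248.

448

7×2×4×8 = 448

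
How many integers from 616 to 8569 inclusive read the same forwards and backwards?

115

The integers in [616, 8569] that read the same forwards and backwards: 616, 626, 636, 646, 656, 666, …, 8448, 8558.
115 qualify.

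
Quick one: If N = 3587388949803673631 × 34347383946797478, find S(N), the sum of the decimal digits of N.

3587388949803673631 × 34347383946797478 = 123217425625405363290144461965902618
Sum of its 36 digits: 138.

138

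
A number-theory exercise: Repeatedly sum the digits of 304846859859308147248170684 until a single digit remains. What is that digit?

3+0+4+8+4+6+8+5+9+8+5+9+3+0+8+1+4+7+2+4+8+1+7+0+6+8+4 = 132
1+3+2 = 6

6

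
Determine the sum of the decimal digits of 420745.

4+2+0+7+4+5 = 22

22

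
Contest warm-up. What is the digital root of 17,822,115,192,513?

3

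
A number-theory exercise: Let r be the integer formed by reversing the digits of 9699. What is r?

9969

Reversing 9699 gives 9969.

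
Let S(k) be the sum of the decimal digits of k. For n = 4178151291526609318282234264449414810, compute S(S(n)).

12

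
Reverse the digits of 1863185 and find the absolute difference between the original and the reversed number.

Reverse of 1863185 is 5813681.
|1863185 − 5813681| = 3950496

3950496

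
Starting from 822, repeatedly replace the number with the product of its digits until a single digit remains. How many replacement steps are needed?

2

822 → 32 → 6 (2 steps)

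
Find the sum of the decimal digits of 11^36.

11^36 = 30912680532870672635673352936887453361
Sum of its 38 digits: 172.

172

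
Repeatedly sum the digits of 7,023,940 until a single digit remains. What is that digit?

7+0+2+3+9+4+0 = 25
2+5 = 7
(Equivalently, 7,023,940 mod 9 = 7.)

7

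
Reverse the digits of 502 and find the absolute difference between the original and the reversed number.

297

Reverse of 502 is 205.
|502 − 205| = 297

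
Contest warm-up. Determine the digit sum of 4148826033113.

44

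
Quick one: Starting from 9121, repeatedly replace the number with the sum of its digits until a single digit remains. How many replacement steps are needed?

2

9121 → 13 → 4 (2 steps)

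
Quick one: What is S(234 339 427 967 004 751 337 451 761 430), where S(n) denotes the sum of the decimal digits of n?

120

2+3+4+3+3+9+4+2+7+9+6+7+0+0+4+7+5+1+3+3+7+4+5+1+7+6+1+4+3+0 = 120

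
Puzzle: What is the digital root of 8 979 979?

4

8+9+7+9+9+7+9 = 58
5+8 = 13
1+3 = 4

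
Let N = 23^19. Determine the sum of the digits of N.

122

23^19 = 74615470927590710561908487
Sum of its 26 digits: 122.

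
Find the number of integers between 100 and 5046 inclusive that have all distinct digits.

The integers in [100, 5046] that have all distinct digits: 102, 103, 104, 105, 106, 107, …, 5043, 5046.
2689 qualify.

2689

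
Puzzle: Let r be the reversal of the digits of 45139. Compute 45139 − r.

-48015

Reverse of 45139 is 93154.
45139 − 93154 = -48015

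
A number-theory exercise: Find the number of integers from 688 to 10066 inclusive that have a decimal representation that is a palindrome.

122

The integers in [688, 10066] that have a decimal representation that is a palindrome: 696, 707, 717, 727, 737, 747, …, 9999, 10001.
122 qualify.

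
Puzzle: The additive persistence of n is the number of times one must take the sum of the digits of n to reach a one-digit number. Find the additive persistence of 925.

925 → 16 → 7 (2 steps)

2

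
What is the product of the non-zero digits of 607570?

1470

6×7×5×7 = 1470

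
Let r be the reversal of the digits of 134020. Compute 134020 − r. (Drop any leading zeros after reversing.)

113589

Reverse of 134020 is 20431.
134020 − 20431 = 113589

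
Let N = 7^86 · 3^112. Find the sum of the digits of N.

540

7^86 · 3^112 = 1306206888719799072222298566625400694068741803209142028542953510980401752360030335296024801460892399593381449476881148819232209
Sum of its 127 digits: 540.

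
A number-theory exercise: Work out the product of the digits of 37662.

1512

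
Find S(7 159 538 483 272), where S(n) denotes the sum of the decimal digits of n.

7+1+5+9+5+3+8+4+8+3+2+7+2 = 64

64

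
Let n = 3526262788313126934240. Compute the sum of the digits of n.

3+5+2+6+2+6+2+7+8+8+3+1+3+1+2+6+9+3+4+2+4+0 = 87

87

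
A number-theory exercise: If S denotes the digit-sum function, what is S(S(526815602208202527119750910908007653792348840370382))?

First digit sum: 202.
2+0+2 = 4.

4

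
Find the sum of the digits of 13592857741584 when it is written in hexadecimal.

13592857741584 in base 16 is C5CD5750910.
Digit sum: 12+5+12+13+5+7+5+0+9+1+0 = 69.

69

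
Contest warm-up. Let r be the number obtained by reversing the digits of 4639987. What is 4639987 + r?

Reverse of 4639987 is 7899364.
4639987 + 7899364 = 12539351

12539351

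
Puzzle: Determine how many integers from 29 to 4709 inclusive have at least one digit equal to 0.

The integers in [29, 4709] that have at least one digit equal to 0: 30, 40, 50, 60, 70, 80, …, 4708, 4709.
1215 qualify.

1215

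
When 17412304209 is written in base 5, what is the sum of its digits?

29

17412304209 in base 5 is 241130022213314.
Digit sum: 2+4+1+1+3+0+0+2+2+2+1+3+3+1+4 = 29.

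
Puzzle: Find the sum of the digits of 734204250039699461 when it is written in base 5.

734204250039699461 in base 5 is 22124332104413040130340321.
Digit sum: 2+2+1+2+4+3+3+2+1+0+4+4+1+3+0+4+0+1+3+0+3+4+0+3+2+1 = 53.

53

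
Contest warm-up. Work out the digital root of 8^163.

8

The digital root of n equals n mod 9 (or 9 when 9 | n), so we need 8^163 mod 9.
8^163 ≡ 8 (mod 9), so the digital root is 8.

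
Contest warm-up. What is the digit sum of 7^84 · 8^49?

548

7^84 · 8^49 = 17363797957139457910230077852186436906582802176956906456575014429643273359492760337925000476395898196366822660374528
Sum of its 116 digits: 548.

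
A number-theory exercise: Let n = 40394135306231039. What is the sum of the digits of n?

56

4+0+3+9+4+1+3+5+3+0+6+2+3+1+0+3+9 = 56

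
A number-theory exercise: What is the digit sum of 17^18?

17^18 = 14063084452067724991009
Sum of its 23 digits: 91.

91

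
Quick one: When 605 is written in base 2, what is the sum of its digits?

6

605 in base 2 is 1001011101.
Digit sum: 1+0+0+1+0+1+1+1+0+1 = 6.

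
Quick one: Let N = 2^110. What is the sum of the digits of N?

121

2^110 = 1298074214633706907132624082305024
Sum of its 34 digits: 121.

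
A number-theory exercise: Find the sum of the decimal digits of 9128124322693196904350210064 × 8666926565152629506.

204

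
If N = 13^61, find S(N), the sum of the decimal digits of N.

337

13^61 = 89236903245680961916549731644772879118981920802965765857801986273213
Sum of its 68 digits: 337.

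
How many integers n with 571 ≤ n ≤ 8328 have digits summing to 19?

546

The integers in [571, 8328] that have digits summing to 19: 577, 586, 595, 649, 658, 667, …, 8317, 8326.
546 qualify.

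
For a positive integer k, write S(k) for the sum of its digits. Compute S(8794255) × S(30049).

S(8794255) = 8+7+9+4+2+5+5 = 40.
S(30049) = 3+0+0+4+9 = 16.
40 · 16 = 640.

640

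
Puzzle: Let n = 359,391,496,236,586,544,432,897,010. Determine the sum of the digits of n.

3+5+9+3+9+1+4+9+6+2+3+6+5+8+6+5+4+4+4+3+2+8+9+7+0+1+0 = 126

126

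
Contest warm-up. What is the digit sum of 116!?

116! = 33931086844518982011982560935885732032396635556994207701963662088123265314176330336254535971207181169698868584991941607780111073928236261199604691797570505851011072000000000000000000000000000
Sum of its 191 digits: 729.

729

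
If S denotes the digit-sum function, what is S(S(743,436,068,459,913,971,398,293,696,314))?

8

First digit sum: 152.
1+5+2 = 8.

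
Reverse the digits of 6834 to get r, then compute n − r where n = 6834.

2448

Reverse of 6834 is 4386.
6834 − 4386 = 2448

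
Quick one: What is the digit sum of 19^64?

19^64 = 6921981926137087576636956665404142898527372227760574567236831247644037253481253121
Sum of its 82 digits: 370.

370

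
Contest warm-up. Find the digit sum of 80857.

8+0+8+5+7 = 28

28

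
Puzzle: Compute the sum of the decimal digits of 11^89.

410

11^89 = 483002055622570383664267456364574754071181656407158782767949026586725305877021836781302416491
Sum of its 93 digits: 410.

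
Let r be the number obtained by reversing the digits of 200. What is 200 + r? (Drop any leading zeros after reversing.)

202

Reverse of 200 is 2.
200 + 2 = 202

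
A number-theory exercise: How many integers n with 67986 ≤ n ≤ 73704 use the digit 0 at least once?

The integers in [67986, 73704] that use the digit 0 at least once: 67990, 68000, 68001, 68002, 68003, 68004, …, 73703, 73704.
2304 qualify.

2304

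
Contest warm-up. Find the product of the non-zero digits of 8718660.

8×7×1×8×6×6 = 16128

16128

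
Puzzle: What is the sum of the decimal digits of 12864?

1+2+8+6+4 = 21

21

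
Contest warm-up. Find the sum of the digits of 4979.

29

4+9+7+9 = 29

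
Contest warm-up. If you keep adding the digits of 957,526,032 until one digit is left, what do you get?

9+5+7+5+2+6+0+3+2 = 39
3+9 = 12
1+2 = 3

3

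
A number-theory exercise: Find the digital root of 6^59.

9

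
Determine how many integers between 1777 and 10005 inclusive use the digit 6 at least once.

The integers in [1777, 10005] that use the digit 6 at least once: 1786, 1796, 1806, 1816, 1826, 1836, …, 9986, 9996.
2937 qualify.

2937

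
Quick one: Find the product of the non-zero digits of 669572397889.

2469035520

6×6×9×5×7×2×3×9×7×8×8×9 = 2469035520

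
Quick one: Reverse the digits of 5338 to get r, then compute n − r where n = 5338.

-2997

Reverse of 5338 is 8335.
5338 − 8335 = -2997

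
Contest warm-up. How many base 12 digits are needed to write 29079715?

29079715 in base 12 is 98A4657, which has 7 digits.

7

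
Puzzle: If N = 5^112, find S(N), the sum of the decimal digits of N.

409

5^112 = 1925929944387235853055977942584927318538101648215388195239938795566558837890625
Sum of its 79 digits: 409.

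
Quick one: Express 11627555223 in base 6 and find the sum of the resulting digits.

28

11627555223 in base 6 is 5201442510103.
Digit sum: 5+2+0+1+4+4+2+5+1+0+1+0+3 = 28.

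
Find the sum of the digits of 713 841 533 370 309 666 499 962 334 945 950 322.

7+1+3+8+4+1+5+3+3+3+7+0+3+0+9+6+6+6+4+9+9+9+6+2+3+3+4+9+4+5+9+5+0+3+2+2 = 163

163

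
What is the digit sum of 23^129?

23^129 = 46014090918489079891353709935215457573732838899984914597517663648396755265936471662913864204117975946258171512598451129072162163264819079957320449939857150752840874855389527063
Sum of its 176 digits: 863.

863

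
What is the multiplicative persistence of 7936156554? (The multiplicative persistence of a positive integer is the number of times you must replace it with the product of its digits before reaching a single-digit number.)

7936156554 → 3402000 → 0 (2 steps)

2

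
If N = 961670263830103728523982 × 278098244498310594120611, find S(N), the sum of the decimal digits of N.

205

961670263830103728523982 × 278098244498310594120611 = 267438812157379041757675822320820854466313993002
Sum of its 48 digits: 205.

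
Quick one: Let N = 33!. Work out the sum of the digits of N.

144

33! = 8683317618811886495518194401280000000
Sum of its 37 digits: 144.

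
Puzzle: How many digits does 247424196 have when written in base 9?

247424196 in base 9 is 566513163, which has 9 digits.

9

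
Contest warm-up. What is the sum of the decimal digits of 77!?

432

77! = 145183092028285869634070784086308284983740379224208358846781574688061991349156420080065207861248000000000000000000
Sum of its 114 digits: 432.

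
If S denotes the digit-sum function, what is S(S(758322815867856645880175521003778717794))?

First digit sum: 193.
1+9+3 = 13.

13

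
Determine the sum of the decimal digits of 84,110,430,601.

8+4+1+1+0+4+3+0+6+0+1 = 28

28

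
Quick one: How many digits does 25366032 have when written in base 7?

9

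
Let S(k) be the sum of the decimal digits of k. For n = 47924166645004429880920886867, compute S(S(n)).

First digit sum: 143.
1+4+3 = 8.

8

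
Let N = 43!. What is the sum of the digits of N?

180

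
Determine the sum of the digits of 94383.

27

9+4+3+8+3 = 27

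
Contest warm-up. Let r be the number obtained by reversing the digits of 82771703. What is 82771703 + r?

113489431

Reverse of 82771703 is 30717728.
82771703 + 30717728 = 113489431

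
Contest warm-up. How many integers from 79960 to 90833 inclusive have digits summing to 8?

The integers in [79960, 90833] that have digits summing to 8: 80000.
1 qualifies.

1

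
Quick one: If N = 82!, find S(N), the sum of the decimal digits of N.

82! = 475364333701284174842138206989404946643813294067993328617160934076743994734899148613007131808479167119360000000000000000000
Sum of its 123 digits: 477.

477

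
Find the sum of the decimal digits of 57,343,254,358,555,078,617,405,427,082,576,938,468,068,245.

206

5+7+3+4+3+2+5+4+3+5+8+5+5+5+0+7+8+6+1+7+4+0+5+4+2+7+0+8+2+5+7+6+9+3+8+4+6+8+0+6+8+2+4+5 = 206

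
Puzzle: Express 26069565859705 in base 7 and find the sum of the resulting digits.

26069565859705 in base 7 is 5330315100416434.
Digit sum: 5+3+3+0+3+1+5+1+0+0+4+1+6+4+3+4 = 43.

43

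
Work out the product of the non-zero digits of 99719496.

1102248

9×9×7×1×9×4×9×6 = 1102248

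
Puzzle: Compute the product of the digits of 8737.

8×7×3×7 = 1176

1176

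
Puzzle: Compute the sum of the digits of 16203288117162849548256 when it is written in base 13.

132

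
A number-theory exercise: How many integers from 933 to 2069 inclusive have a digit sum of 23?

26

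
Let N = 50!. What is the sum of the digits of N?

216

50! = 30414093201713378043612608166064768844377641568960512000000000000
Sum of its 65 digits: 216.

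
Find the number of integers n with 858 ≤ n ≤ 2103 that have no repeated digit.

658

The integers in [858, 2103] that have no repeated digit: 859, 860, 861, 862, 863, 864, …, 2098, 2103.
658 qualify.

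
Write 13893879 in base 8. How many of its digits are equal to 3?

1

13893879 in base 8 is 65000367.
The digit 3 appears 1 time.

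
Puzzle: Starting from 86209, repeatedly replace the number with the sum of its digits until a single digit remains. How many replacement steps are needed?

2

86209 → 25 → 7 (2 steps)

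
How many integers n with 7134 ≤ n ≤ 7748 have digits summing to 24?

37

The integers in [7134, 7748] that have digits summing to 24: 7179, 7188, 7197, 7269, 7278, 7287, …, 7737, 7746.
37 qualify.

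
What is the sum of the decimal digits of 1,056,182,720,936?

50

1+0+5+6+1+8+2+7+2+0+9+3+6 = 50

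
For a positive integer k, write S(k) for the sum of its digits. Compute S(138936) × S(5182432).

750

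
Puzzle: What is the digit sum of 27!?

108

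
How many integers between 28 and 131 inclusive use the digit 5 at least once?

19

The integers in [28, 131] that use the digit 5 at least once: 35, 45, 50, 51, 52, 53, …, 115, 125.
19 qualify.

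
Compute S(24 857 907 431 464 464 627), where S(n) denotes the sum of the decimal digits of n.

93

2+4+8+5+7+9+0+7+4+3+1+4+6+4+4+6+4+6+2+7 = 93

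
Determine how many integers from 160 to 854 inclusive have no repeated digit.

509

The integers in [160, 854] that have no repeated digit: 160, 162, 163, 164, 165, 167, …, 853, 854.
509 qualify.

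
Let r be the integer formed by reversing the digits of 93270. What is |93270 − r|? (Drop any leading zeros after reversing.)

Reverse of 93270 is 7239.
|93270 − 7239| = 86031

86031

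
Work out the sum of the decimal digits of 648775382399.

71

6+4+8+7+7+5+3+8+2+3+9+9 = 71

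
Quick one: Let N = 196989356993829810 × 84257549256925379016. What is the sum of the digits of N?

189

196989356993829810 × 84257549256925379016 = 16597840449997673121493544307649266960
Sum of its 38 digits: 189.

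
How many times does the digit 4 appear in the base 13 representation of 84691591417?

84691591417 in base 13 is 7CA9110504.
The digit 4 appears 1 time.

1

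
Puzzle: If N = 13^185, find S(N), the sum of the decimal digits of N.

898

13^185 = 120093686570564283825084919648149287284056206032160585085038045122059794216549255339052494713119042891221016070806344082833141936885393596205700307421671117537478666364673717647897342728922070961548278806893
Sum of its 207 digits: 898.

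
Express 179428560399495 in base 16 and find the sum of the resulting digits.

90

179428560399495 in base 16 is A330779AEC87.
Digit sum: 10+3+3+0+7+7+9+10+14+12+8+7 = 90.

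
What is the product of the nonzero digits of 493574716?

635040

4×9×3×5×7×4×7×1×6 = 635040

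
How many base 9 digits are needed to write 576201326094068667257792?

576201326094068667257792 in base 9 is 7201006164613620626643772, which has 25 digits.

25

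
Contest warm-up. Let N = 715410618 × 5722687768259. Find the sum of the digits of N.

84

715410618 × 5722687768259 = 4094071592911211974062
Sum of its 22 digits: 84.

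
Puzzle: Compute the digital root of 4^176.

The digital root of n equals n mod 9 (or 9 when 9 | n), so we need 4^176 mod 9.
4^176 ≡ 7 (mod 9), so the digital root is 7.

7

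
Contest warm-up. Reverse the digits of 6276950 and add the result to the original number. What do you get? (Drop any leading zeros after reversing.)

6873676

Reverse of 6276950 is 596726.
6276950 + 596726 = 6873676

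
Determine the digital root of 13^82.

The digital root of n equals n mod 9 (or 9 when 9 | n), so we need 13^82 mod 9.
13^82 ≡ 4 (mod 9), so the digital root is 4.

4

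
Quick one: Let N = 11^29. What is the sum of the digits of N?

11^29 = 1586309297171491574414436704891
Sum of its 31 digits: 140.

140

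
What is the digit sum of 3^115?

3^115 = 7395104114874202511988394360121831439224179537192802907
Sum of its 55 digits: 225.

225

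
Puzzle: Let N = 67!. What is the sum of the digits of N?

369

67! = 36471110918188685288249859096605464427167635314049524593701628500267962436943872000000000000000
Sum of its 95 digits: 369.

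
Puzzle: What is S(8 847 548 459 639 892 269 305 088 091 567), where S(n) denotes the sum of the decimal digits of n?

168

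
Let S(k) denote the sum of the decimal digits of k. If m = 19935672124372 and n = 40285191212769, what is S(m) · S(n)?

S(19935672124372) = 1+9+9+3+5+6+7+2+1+2+4+3+7+2 = 61.
S(40285191212769) = 4+0+2+8+5+1+9+1+2+1+2+7+6+9 = 57.
61 · 57 = 3477.

3477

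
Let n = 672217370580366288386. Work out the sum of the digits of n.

6+7+2+2+1+7+3+7+0+5+8+0+3+6+6+2+8+8+3+8+6 = 98

98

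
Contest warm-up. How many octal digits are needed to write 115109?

6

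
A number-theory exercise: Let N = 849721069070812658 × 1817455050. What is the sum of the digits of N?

849721069070812658 × 1817455050 = 1544329848074147272886022900
Sum of its 28 digits: 117.

117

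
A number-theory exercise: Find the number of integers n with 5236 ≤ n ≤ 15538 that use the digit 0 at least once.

3496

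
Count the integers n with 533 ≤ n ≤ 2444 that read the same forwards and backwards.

The integers in [533, 2444] that read the same forwards and backwards: 535, 545, 555, 565, 575, 585, …, 2332, 2442.
62 qualify.

62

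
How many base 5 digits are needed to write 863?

5

863 in base 5 is 11423, which has 5 digits.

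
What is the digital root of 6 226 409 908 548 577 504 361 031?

6+2+2+6+4+0+9+9+0+8+5+4+8+5+7+7+5+0+4+3+6+1+0+3+1 = 105
1+0+5 = 6

6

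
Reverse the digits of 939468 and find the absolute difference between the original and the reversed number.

Reverse of 939468 is 864939.
|939468 − 864939| = 74529

74529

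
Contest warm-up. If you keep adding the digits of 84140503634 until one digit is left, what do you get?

2

8+4+1+4+0+5+0+3+6+3+4 = 38
3+8 = 11
1+1 = 2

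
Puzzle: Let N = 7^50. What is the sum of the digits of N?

7^50 = 1798465042647412146620280340569649349251249
Sum of its 43 digits: 184.

184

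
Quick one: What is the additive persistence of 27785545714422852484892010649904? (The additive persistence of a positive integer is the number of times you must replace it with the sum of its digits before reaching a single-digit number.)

27785545714422852484892010649904 → 146 → 11 → 2 (3 steps)

3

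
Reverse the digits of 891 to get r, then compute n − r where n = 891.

693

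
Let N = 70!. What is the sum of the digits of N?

459

70! = 11978571669969891796072783721689098736458938142546425857555362864628009582789845319680000000000000000
Sum of its 101 digits: 459.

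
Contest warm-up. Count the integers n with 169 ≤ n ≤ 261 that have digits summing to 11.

The integers in [169, 261] that have digits summing to 11: 173, 182, 191, 209, 218, 227, 236, 245, 254.
9 qualify.

9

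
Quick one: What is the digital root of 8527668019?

7

8+5+2+7+6+6+8+0+1+9 = 52
5+2 = 7
(Equivalently, 8527668019 mod 9 = 7.)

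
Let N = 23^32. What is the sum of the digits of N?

169

23^32 = 37608910510519071039902074217516707306379521
Sum of its 44 digits: 169.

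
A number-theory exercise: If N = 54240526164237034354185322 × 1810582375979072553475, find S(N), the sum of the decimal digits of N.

211

54240526164237034354185322 × 1810582375979072553475 = 98206940736799340177404551947213270763905093950
Sum of its 47 digits: 211.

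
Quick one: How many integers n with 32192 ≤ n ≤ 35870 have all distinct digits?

876

The integers in [32192, 35870] that have all distinct digits: 32194, 32195, 32196, 32197, 32198, 32401, …, 35869, 35870.
876 qualify.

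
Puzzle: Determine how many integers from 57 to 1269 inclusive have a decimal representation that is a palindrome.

97

The integers in [57, 1269] that have a decimal representation that is a palindrome: 66, 77, 88, 99, 101, 111, …, 1111, 1221.
97 qualify.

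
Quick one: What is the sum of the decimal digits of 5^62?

5^62 = 21684043449710088680149056017398834228515625
Sum of its 44 digits: 187.

187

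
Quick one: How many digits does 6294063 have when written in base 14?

6

6294063 in base 14 is B9BA7D, which has 6 digits.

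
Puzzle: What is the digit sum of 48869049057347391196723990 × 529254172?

160

48869049057347391196723990 × 529254172 = 25864148095273774044182244439986280
Sum of its 35 digits: 160.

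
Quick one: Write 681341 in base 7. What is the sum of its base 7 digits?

29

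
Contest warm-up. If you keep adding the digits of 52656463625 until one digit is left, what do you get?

5+2+6+5+6+4+6+3+6+2+5 = 50
5+0 = 5

5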